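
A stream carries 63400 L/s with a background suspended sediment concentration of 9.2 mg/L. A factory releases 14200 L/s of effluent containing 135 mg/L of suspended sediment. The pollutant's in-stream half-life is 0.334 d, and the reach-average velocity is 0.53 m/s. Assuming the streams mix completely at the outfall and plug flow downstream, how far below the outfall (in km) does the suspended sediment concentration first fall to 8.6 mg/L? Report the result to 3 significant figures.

29.1 km

After mixing, C = (63400·9.200 + 14200·135.0) / 77600 = 2500000/77600 = 32.22 mg/L.
Half-life 0.334 d → k = ln 2 / 0.334 = 2.075 d⁻¹.
Set 32.22·exp(−k·t) = 8.6 → t = ln(32.22/8.6)/k = 54990 s = 15.27 h.
Distance = v·t = 0.53·54990 = 29140 m = 29.14 km.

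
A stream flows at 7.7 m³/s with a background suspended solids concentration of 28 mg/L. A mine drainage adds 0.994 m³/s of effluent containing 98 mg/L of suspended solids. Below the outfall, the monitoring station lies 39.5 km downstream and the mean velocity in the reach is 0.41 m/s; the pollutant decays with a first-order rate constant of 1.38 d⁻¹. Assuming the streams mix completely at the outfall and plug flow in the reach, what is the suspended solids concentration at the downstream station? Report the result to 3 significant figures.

Mixed concentration C = ΣQC/ΣQ = (7.700·28.00 + 0.9940·98.00) / 8.694 = 313.0/8.694 = 36.00 mg/L.
Travel time t = 39.5·1000 / 0.41 = 96340 s = 26.76 h.
After decay, C = 36.00 × e^(−kt) = 36.00 × 0.2146 = 7.728 mg/L.

7.73 mg/L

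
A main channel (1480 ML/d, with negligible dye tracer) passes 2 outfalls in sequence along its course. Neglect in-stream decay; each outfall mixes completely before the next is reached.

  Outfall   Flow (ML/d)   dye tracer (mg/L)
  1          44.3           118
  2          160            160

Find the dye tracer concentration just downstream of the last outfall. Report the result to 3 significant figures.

After outfall 1: Q = 1480 + 44.30 = 1524 ML/d; C = (1480·0 + 44.30·118.0)/1524 = 3.429 mg/L.
After outfall 2: Q = 1524 + 160.0 = 1684 ML/d; C = (1524·3.429 + 160.0·160.0)/1684 = 18.30 mg/L.

18.3 mg/L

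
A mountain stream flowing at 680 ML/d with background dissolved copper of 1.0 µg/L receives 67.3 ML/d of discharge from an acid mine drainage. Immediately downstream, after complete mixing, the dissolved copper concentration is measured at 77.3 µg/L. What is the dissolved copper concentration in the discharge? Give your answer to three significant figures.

848 µg/L

Mass balance: 680.0·1.000 + 67.30·Cₑ = 747.3·77.30
→ Cₑ = (747.3·77.30 − 680.0·1.000) / 67.30 = 848.2 µg/L.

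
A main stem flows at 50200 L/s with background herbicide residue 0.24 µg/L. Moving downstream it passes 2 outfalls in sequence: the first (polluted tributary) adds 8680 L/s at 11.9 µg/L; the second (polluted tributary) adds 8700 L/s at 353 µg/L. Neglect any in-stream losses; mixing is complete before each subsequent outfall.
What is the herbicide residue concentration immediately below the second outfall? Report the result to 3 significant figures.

Outfall 1: combined Q = 58880 L/s; C = (50200·0.2400 + 8680·11.90)/58880 = 1.959 µg/L.
Outfall 2: combined Q = 67580 L/s; C = (58880·1.959 + 8700·353.0)/67580 = 47.15 µg/L.

47.2 µg/L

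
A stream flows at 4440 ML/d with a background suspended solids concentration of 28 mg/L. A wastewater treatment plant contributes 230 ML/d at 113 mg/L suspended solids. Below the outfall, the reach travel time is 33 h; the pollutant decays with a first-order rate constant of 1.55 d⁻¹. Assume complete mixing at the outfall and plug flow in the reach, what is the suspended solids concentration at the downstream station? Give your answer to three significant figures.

Conservation of mass: C = (4440·28.00 + 230.0·113.0) / 4670 = 150300/4670 = 32.19 mg/L.
After decay, C = 32.19 × e^(−kt) = 32.19 × 0.1187 = 3.820 mg/L.

3.82 mg/L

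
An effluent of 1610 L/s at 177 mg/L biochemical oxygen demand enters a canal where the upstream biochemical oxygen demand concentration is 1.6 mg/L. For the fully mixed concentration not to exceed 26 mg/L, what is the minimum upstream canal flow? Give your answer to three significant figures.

9960 L/s

Set C_mix = 26: (Q·1.600 + 1610·177.0) / (Q + 1610) = 26
→ Q = 1610·(177.0 − 26)/(26 − 1.600) = 9964 L/s.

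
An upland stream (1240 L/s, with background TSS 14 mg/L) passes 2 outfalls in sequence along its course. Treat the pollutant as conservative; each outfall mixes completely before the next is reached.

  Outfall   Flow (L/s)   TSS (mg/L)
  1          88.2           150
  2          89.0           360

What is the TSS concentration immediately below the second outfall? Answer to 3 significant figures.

Below outfall 1: Q → 1328 L/s, C = (1240·14.00 + 88.20·150.0)/1328 = 23.03 mg/L.
Below outfall 2: Q → 1417 L/s, C = (1328·23.03 + 89.00·360.0)/1417 = 44.19 mg/L.

44.2 mg/L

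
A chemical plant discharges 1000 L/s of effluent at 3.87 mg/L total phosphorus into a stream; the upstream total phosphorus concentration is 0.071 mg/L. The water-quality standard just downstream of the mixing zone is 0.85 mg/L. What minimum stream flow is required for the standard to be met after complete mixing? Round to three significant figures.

Set C_mix = 0.85: (Q·0.07100 + 1000·3.870) / (Q + 1000) = 0.85
→ Q = 1000·(3.870 − 0.85)/(0.85 − 0.07100) = 3877 L/s.

3880 L/s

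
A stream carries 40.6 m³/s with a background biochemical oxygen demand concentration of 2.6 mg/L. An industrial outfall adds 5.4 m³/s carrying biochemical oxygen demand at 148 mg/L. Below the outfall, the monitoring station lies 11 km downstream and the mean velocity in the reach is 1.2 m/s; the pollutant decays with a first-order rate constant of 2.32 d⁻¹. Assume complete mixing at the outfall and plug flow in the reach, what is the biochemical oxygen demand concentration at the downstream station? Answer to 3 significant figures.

Mass balance: C = (40.60·2.600 + 5.400·148.0) / 46.00 = 904.8/46.00 = 19.67 mg/L.
Travel time t = 11·1000 / 1.2 = 9167 s = 2.546 h.
After decay, C = 19.67 × e^(−kt) = 19.67 × 0.7818 = 15.38 mg/L.

15.4 mg/L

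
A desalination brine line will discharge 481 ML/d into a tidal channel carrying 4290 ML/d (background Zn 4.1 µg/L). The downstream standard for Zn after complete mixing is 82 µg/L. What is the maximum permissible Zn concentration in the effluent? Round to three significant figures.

777 µg/L

At the limit, (Qr·Cr + Qe·Cₑ)/(Qr + Qe) = 82:
Cₑ = (4771·82 − 4290·4.100) / 481.0 = 776.8 µg/L.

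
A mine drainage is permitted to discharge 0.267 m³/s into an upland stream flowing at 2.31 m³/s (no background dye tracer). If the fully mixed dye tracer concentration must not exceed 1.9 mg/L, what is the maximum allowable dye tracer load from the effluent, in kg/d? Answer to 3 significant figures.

Mass balance at the limit: 2.310·0 + 0.2670·Cₑ = 2.577·1.9 → Cₑ = 18.34 mg/L.
Load = 0.2670 m³/s × 18.34 g/m³ × 86 400 s/d = 423.0 kg/d.

423 kg/d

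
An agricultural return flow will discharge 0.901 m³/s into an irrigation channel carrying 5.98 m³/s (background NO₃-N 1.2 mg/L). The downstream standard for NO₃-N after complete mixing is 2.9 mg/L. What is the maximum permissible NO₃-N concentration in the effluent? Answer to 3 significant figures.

14.2 mg/L

At the limit, (Qr·Cr + Qe·Cₑ)/(Qr + Qe) = 2.9:
Cₑ = (6.881·2.9 − 5.980·1.200) / 0.9010 = 14.18 mg/L.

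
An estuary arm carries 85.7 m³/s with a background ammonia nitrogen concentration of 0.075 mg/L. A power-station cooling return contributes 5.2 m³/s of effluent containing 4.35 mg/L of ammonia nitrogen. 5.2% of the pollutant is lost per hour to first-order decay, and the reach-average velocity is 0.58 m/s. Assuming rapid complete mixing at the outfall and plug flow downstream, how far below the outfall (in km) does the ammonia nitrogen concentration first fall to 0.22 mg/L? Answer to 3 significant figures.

Conservation of mass: C = (85.70·0.07500 + 5.200·4.350) / 90.90 = 29.05/90.90 = 0.3196 mg/L.
5.2%/h lost → k = −ln(1 − 0.052) = 0.05340 h⁻¹.
Set 0.3196·exp(−k·t) = 0.22 → t = ln(0.3196/0.22)/k = 25170 s = 6.991 h.
Distance = v·t = 0.58·25170 = 14600 m = 14.60 km.

14.6 km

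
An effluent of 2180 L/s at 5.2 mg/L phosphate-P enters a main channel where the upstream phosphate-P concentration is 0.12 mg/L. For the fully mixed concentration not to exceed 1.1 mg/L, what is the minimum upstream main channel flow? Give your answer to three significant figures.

Set C_mix = 1.1: (Q·0.1200 + 2180·5.200) / (Q + 2180) = 1.1
→ Q = 2180·(5.200 − 1.1)/(1.1 − 0.1200) = 9120 L/s.

9120 L/s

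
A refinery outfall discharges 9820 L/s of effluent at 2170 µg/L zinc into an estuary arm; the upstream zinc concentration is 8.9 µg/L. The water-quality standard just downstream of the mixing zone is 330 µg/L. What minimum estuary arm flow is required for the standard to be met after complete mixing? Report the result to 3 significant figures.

Set C_mix = 330: (Q·8.900 + 9820·2170) / (Q + 9820) = 330
→ Q = 9820·(2170 − 330)/(330 − 8.900) = 56270 L/s.

56300 L/s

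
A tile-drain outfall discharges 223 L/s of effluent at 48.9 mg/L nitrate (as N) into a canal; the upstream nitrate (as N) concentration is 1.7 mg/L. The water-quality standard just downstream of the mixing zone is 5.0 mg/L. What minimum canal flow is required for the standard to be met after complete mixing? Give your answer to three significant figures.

2970 L/s

Set C_mix = 5.0: (Q·1.700 + 223.0·48.90) / (Q + 223.0) = 5.0
→ Q = 223.0·(48.90 − 5.0)/(5.0 − 1.700) = 2967 L/s.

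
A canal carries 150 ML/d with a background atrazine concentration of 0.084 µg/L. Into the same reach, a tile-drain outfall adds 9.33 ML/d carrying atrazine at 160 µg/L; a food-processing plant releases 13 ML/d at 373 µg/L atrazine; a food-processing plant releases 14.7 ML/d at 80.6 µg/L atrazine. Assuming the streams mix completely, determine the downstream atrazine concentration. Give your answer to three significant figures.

Mixed concentration C = ΣQC/ΣQ = (150.0·0.08400 + 9.330·160.0 + 13.00·373.0 + 14.70·80.60) / 187.0 = 7539/187.0 = 40.31 µg/L.

40.3 µg/L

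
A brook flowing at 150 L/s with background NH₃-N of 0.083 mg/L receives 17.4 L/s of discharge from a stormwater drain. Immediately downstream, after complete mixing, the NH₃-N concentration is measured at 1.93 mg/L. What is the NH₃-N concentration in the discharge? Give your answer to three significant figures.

Mass balance: 150.0·0.08300 + 17.40·Cₑ = 167.4·1.930
→ Cₑ = (167.4·1.930 − 150.0·0.08300) / 17.40 = 17.85 mg/L.

17.9 mg/L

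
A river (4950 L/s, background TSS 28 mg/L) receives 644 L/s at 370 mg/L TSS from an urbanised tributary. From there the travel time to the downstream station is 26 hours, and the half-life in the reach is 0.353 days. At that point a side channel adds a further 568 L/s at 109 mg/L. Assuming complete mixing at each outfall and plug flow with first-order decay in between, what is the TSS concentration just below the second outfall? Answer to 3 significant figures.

17.3 mg/L

Mixed concentration C = ΣQC/ΣQ = (4950·28.00 + 644.0·370.0) / 5594 = 376900/5594 = 67.37 mg/L; combined flow 5594 L/s.
Half-life 0.353 d → k = ln 2 / 0.353 = 1.964 d⁻¹.
First-order decay: C = 67.37·exp(−k·t) = 67.37·0.1192 = 8.029 mg/L.
Second outfall: C = (5594·8.029 + 568.0·109.0)/6162 = 17.34 mg/L.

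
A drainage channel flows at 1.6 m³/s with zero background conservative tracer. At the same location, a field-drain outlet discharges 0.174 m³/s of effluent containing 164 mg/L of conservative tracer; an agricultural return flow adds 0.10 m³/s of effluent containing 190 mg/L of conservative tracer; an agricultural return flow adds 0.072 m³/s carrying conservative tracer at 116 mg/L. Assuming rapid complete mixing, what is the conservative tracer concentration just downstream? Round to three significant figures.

Mixed concentration C = ΣQC/ΣQ = (1.600·0 + 0.1740·164.0 + 0.1000·190.0 + 0.07200·116.0) / 1.946 = 55.89/1.946 = 28.72 mg/L.

28.7 mg/L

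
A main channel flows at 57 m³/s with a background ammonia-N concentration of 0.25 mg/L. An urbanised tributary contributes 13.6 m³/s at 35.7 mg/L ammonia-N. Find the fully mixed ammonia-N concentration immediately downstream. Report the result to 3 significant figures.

7.08 mg/L

Flow-weighted average: C = (57.00·0.2500 + 13.60·35.70) / 70.60 = 499.8/70.60 = 7.079 mg/L.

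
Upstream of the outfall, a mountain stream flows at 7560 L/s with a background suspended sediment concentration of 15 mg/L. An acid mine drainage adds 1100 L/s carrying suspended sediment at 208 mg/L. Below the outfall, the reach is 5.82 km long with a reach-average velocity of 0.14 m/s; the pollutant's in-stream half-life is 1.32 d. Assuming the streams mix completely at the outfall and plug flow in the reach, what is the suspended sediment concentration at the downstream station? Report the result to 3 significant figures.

Mass balance: C = (7560·15.00 + 1100·208.0) / 8660 = 342200/8660 = 39.52 mg/L.
Travel time t = 5.82·1000 / 0.14 = 41570 s = 11.55 h.
Half-life 1.32 d → k = ln 2 / 1.32 = 0.5251 d⁻¹.
Decay over the reach: 39.52·exp(−kt) = 39.52·0.7767 = 30.69 mg/L.

30.7 mg/L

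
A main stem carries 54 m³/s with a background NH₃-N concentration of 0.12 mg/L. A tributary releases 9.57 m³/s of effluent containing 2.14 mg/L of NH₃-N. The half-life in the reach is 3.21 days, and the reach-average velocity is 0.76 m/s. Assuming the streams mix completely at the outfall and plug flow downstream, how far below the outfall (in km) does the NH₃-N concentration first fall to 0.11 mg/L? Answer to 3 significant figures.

Mass balance: C = (54.00·0.1200 + 9.570·2.140) / 63.57 = 26.96/63.57 = 0.4241 mg/L.
Half-life 3.21 d → k = ln 2 / 3.21 = 0.2159 d⁻¹.
Set 0.4241·exp(−k·t) = 0.11 → t = ln(0.4241/0.11)/k = 540000 s = 150.0 h.
Distance = v·t = 0.76·540000 = 410400 m = 410.4 km.

410 km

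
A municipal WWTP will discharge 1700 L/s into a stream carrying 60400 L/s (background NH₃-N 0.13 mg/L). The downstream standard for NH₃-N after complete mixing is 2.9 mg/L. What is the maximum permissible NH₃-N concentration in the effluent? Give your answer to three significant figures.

At the limit, (Qr·Cr + Qe·Cₑ)/(Qr + Qe) = 2.9:
Cₑ = (62100·2.9 − 60400·0.1300) / 1700 = 101.3 mg/L.

101 mg/L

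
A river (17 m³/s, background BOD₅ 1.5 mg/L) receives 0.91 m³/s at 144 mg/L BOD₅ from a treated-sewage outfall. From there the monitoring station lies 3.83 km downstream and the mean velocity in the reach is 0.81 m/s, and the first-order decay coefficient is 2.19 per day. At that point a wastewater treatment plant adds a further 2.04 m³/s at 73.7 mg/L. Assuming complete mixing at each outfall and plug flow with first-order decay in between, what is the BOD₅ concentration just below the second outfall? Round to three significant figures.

After mixing, C = (17.00·1.500 + 0.9100·144.0) / 17.91 = 156.5/17.91 = 8.740 mg/L; combined flow 17.91 m³/s.
Travel time t = 3.83·1000 / 0.81 = 4728 s = 1.313 h.
First-order decay: C = 8.740·exp(−k·t) = 8.740·0.8871 = 7.753 mg/L.
At the second outfall, C = (17.91·7.753 + 2.040·73.70) / (17.91 + 2.040) = 14.50 mg/L.

14.5 mg/L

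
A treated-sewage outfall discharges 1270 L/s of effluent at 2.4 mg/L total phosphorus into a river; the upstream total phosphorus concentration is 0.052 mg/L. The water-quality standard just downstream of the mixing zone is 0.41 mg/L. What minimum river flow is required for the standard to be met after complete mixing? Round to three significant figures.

Set C_mix = 0.41: (Q·0.05200 + 1270·2.400) / (Q + 1270) = 0.41
→ Q = 1270·(2.400 − 0.41)/(0.41 − 0.05200) = 7059 L/s.

7060 L/s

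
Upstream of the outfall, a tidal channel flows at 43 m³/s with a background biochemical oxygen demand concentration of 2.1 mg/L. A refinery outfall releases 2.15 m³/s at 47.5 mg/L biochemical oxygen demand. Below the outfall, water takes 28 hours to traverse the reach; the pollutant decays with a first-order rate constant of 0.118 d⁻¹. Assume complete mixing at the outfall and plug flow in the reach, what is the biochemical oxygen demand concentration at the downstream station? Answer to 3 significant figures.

After mixing, C = (43.00·2.100 + 2.150·47.50) / 45.15 = 192.4/45.15 = 4.262 mg/L.
After decay, C = 4.262 × e^(−kt) = 4.262 × 0.8714 = 3.714 mg/L.

3.71 mg/L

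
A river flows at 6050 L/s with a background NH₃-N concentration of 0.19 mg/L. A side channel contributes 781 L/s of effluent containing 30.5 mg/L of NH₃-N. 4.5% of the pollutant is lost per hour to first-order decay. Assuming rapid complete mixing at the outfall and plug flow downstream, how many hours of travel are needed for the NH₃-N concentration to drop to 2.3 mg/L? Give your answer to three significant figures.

10.1 h

Mass balance: C = (6050·0.1900 + 781.0·30.50) / 6831 = 24970/6831 = 3.655 mg/L.
4.5%/h lost → k = −ln(1 − 0.045) = 0.04604 h⁻¹.
3.655·exp(−k·t) = 2.3 → t = ln(3.655/2.3)/k = 36220 s = 10.06 h.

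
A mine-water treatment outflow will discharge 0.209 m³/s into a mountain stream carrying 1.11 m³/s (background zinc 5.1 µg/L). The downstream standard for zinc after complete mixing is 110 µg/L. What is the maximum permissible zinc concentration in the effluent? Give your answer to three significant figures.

667 µg/L

At the limit, (Qr·Cr + Qe·Cₑ)/(Qr + Qe) = 110:
Cₑ = (1.319·110 − 1.110·5.100) / 0.2090 = 667.1 µg/L.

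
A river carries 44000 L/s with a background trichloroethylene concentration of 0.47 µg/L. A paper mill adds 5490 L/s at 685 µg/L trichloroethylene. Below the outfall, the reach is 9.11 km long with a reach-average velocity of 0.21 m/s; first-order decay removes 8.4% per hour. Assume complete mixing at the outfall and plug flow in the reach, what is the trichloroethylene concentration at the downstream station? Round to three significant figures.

26.5 µg/L

Conservation of mass: C = (44000·0.4700 + 5490·685.0) / 49490 = 3781000/49490 = 76.41 µg/L.
Travel time t = 9.11·1000 / 0.21 = 43380 s = 12.05 h.
8.4%/h lost → k = −ln(1 − 0.084) = 0.08774 h⁻¹.
First-order decay: C = 76.41·exp(−k·t) = 76.41·0.3474 = 26.54 µg/L.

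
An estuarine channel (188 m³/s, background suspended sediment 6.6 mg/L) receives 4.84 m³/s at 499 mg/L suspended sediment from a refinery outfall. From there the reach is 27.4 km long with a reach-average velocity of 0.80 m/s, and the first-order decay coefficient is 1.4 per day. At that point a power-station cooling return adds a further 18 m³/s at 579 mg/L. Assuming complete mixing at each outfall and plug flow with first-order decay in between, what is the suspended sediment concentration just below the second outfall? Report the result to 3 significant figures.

Mass balance: C = (188.0·6.600 + 4.840·499.0) / 192.8 = 3656/192.8 = 18.96 mg/L; combined flow 192.8 m³/s.
Travel time t = 27.4·1000 / 0.80 = 34250 s = 9.514 h.
After decay, C = 18.96 × e^(−kt) = 18.96 × 0.5741 = 10.88 mg/L.
Second outfall: C = (192.8·10.88 + 18.00·579.0)/210.8 = 59.39 mg/L.

59.4 mg/L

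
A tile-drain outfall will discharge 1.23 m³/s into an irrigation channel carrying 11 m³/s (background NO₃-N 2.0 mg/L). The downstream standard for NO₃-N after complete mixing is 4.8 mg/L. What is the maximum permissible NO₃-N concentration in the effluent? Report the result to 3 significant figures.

At the limit, (Qr·Cr + Qe·Cₑ)/(Qr + Qe) = 4.8:
Cₑ = (12.23·4.8 − 11.00·2.000) / 1.230 = 29.84 mg/L.

29.8 mg/L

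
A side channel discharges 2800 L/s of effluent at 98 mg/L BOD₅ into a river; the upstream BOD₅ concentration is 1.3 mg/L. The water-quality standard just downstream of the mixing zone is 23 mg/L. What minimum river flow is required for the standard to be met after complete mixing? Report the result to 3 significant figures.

Set C_mix = 23: (Q·1.300 + 2800·98.00) / (Q + 2800) = 23
→ Q = 2800·(98.00 − 23)/(23 − 1.300) = 9677 L/s.

9680 L/s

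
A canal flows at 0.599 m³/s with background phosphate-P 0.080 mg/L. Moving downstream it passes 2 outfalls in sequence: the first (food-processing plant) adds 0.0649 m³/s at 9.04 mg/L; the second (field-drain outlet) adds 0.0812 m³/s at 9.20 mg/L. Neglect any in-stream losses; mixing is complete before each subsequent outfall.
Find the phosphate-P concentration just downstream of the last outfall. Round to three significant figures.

Outfall 1: combined Q = 0.6639 m³/s; C = (0.5990·0.08000 + 0.06490·9.040)/0.6639 = 0.9559 mg/L.
Outfall 2: combined Q = 0.7451 m³/s; C = (0.6639·0.9559 + 0.08120·9.200)/0.7451 = 1.854 mg/L.

1.85 mg/L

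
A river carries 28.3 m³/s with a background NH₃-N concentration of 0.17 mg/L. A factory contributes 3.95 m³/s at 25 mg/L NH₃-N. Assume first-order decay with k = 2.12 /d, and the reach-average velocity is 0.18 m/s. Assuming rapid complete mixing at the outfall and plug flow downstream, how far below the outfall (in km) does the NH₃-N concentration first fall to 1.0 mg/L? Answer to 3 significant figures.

8.56 km

Flow-weighted average: C = (28.30·0.1700 + 3.950·25.00) / 32.25 = 103.6/32.25 = 3.211 mg/L.
Set 3.211·exp(−k·t) = 1.0 → t = ln(3.211/1.0)/k = 47550 s = 13.21 h.
Distance = v·t = 0.18·47550 = 8558 m = 8.558 km.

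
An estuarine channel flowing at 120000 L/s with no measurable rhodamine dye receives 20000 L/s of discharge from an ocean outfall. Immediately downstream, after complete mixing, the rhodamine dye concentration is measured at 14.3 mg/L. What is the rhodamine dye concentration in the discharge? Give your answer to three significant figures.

Mass balance: 120000·0 + 20000·Cₑ = 140000·14.30
→ Cₑ = (140000·14.30 − 120000·0) / 20000 = 100.1 mg/L.

100 mg/L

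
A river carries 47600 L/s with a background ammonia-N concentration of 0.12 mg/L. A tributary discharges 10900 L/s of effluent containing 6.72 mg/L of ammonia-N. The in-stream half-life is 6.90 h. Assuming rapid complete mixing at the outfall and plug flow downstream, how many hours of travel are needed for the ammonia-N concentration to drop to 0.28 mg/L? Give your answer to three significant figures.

Conservation of mass: C = (47600·0.1200 + 10900·6.720) / 58500 = 78960/58500 = 1.350 mg/L.
Half-life 6.90 h → k = ln 2 / 6.90 = 0.1005 h⁻¹ = 2.411 d⁻¹.
1.350·exp(−k·t) = 0.28 → t = ln(1.350/0.28)/k = 56370 s = 15.66 h.

15.7 h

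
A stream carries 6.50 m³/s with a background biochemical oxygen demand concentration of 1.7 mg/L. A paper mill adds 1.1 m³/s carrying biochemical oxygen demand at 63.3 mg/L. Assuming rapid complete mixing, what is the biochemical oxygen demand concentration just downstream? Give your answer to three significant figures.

10.6 mg/L

Flow-weighted average: C = (6.500·1.700 + 1.100·63.30) / 7.600 = 80.68/7.600 = 10.62 mg/L.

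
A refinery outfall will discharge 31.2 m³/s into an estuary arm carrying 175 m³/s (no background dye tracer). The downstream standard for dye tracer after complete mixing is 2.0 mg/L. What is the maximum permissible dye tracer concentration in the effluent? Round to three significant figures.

At the limit, (Qr·Cr + Qe·Cₑ)/(Qr + Qe) = 2.0:
Cₑ = (206.2·2.0 − 175.0·0) / 31.20 = 13.22 mg/L.

13.2 mg/L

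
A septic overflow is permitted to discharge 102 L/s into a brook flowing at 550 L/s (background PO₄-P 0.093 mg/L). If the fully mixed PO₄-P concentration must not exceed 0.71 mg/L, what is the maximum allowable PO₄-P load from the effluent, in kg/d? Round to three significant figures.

35.6 kg/d

Mass balance at the limit: 550.0·0.09300 + 102.0·Cₑ = 652.0·0.71 → Cₑ = 4.037 mg/L.
102.0 L/s = 0.1020 m³/s. Load = 0.1020 m³/s × 4.037 g/m³ × 86 400 s/d = 35.58 kg/d.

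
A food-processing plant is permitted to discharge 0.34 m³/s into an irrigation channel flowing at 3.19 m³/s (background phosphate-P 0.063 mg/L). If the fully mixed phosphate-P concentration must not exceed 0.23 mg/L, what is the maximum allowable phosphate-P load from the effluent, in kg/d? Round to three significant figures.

52.8 kg/d

Mass balance at the limit: 3.190·0.06300 + 0.3400·Cₑ = 3.530·0.23 → Cₑ = 1.797 mg/L.
Load = 0.3400 m³/s × 1.797 g/m³ × 86 400 s/d = 52.78 kg/d.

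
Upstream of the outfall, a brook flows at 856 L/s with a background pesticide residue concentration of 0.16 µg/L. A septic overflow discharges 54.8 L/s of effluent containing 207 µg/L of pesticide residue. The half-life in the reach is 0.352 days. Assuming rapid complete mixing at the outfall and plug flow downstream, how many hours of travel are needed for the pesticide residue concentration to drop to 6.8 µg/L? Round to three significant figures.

7.52 h

Flow-weighted average: C = (856.0·0.1600 + 54.80·207.0) / 910.8 = 11480/910.8 = 12.60 µg/L.
Half-life 0.352 d → k = ln 2 / 0.352 = 1.969 d⁻¹.
12.60·exp(−k·t) = 6.8 → t = ln(12.60/6.8)/k = 27080 s = 7.522 h.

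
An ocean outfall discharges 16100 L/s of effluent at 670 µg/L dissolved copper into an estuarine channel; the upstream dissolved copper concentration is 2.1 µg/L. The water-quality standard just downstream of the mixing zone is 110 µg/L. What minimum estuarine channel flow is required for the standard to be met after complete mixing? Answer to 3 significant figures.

83600 L/s

Set C_mix = 110: (Q·2.100 + 16100·670.0) / (Q + 16100) = 110
→ Q = 16100·(670.0 − 110)/(110 − 2.100) = 83560 L/s.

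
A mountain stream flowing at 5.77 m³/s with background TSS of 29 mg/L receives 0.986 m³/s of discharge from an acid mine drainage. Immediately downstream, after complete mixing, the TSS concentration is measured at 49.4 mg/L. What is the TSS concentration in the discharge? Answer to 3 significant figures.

Mass balance: 5.770·29.00 + 0.9860·Cₑ = 6.756·49.40
→ Cₑ = (6.756·49.40 − 5.770·29.00) / 0.9860 = 168.8 mg/L.

169 mg/L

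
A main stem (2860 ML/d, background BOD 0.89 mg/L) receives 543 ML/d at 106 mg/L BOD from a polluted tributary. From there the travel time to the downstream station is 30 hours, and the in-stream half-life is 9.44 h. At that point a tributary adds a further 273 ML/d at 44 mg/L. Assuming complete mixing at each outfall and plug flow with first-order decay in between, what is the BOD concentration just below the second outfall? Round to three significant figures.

5.07 mg/L

Mixed concentration C = ΣQC/ΣQ = (2860·0.8900 + 543.0·106.0) / 3403 = 60100/3403 = 17.66 mg/L; combined flow 3403 ML/d.
Half-life 9.44 h → k = ln 2 / 9.44 = 0.07343 h⁻¹ = 1.762 d⁻¹.
First-order decay: C = 17.66·exp(−k·t) = 17.66·0.1105 = 1.952 mg/L.
Second outfall: C = (3403·1.952 + 273.0·44.00)/3676 = 5.074 mg/L.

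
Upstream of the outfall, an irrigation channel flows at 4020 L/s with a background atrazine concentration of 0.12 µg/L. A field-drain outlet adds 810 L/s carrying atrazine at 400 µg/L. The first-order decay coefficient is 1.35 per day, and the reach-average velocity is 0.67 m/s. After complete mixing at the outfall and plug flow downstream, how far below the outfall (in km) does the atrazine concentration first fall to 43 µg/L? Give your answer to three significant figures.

19.1 km

Conservation of mass: C = (4020·0.1200 + 810.0·400.0) / 4830 = 324500/4830 = 67.18 µg/L.
Set 67.18·exp(−k·t) = 43 → t = ln(67.18/43)/k = 28560 s = 7.932 h.
Distance = v·t = 0.67·28560 = 19130 m = 19.13 km.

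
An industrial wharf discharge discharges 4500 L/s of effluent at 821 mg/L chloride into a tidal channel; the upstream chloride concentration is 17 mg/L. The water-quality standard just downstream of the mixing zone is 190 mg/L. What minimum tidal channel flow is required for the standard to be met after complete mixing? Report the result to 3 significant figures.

Set C_mix = 190: (Q·17.00 + 4500·821.0) / (Q + 4500) = 190
→ Q = 4500·(821.0 − 190)/(190 − 17.00) = 16410 L/s.

16400 L/s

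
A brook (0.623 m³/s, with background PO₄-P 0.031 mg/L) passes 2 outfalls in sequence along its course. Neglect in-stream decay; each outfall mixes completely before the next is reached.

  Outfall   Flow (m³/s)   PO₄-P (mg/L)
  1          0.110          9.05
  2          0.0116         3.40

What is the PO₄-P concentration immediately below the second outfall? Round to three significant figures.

1.42 mg/L

Below outfall 1: Q → 0.7330 m³/s, C = (0.6230·0.03100 + 0.1100·9.050)/0.7330 = 1.384 mg/L.
Below outfall 2: Q → 0.7446 m³/s, C = (0.7330·1.384 + 0.01160·3.400)/0.7446 = 1.416 mg/L.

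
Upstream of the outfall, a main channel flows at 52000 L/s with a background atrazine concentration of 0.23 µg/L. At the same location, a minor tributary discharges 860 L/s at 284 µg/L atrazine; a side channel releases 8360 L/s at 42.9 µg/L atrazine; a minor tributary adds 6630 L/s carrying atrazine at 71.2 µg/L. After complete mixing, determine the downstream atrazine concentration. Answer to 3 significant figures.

16.0 µg/L

After mixing, C = (52000·0.2300 + 860.0·284.0 + 8360·42.90 + 6630·71.20) / 67850 = 1087000/67850 = 16.02 µg/L.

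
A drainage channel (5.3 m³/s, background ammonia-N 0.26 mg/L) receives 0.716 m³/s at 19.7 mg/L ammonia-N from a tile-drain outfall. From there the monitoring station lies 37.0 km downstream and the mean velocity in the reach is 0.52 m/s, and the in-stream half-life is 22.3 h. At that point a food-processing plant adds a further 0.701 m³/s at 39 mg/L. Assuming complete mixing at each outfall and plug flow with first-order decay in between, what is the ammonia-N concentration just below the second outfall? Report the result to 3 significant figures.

5.32 mg/L

Mixed concentration C = ΣQC/ΣQ = (5.300·0.2600 + 0.7160·19.70) / 6.016 = 15.48/6.016 = 2.574 mg/L; combined flow 6.016 m³/s.
Travel time t = 37.0·1000 / 0.52 = 71150 s = 19.76 h.
Half-life 22.3 h → k = ln 2 / 22.3 = 0.03108 h⁻¹ = 0.7460 d⁻¹.
First-order decay: C = 2.574·exp(−k·t) = 2.574·0.5410 = 1.392 mg/L.
At the second outfall, C = (6.016·1.392 + 0.7010·39.00) / (6.016 + 0.7010) = 5.317 mg/L.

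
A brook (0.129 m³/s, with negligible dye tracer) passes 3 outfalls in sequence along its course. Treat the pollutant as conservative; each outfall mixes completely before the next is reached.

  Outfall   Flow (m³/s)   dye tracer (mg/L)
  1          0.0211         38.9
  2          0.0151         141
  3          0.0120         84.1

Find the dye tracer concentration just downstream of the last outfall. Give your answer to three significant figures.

22.3 mg/L

After outfall 1: Q = 0.1290 + 0.02110 = 0.1501 m³/s; C = (0.1290·0 + 0.02110·38.90)/0.1501 = 5.468 mg/L.
After outfall 2: Q = 0.1501 + 0.01510 = 0.1652 m³/s; C = (0.1501·5.468 + 0.01510·141.0)/0.1652 = 17.86 mg/L.
After outfall 3: Q = 0.1652 + 0.01200 = 0.1772 m³/s; C = (0.1652·17.86 + 0.01200·84.10)/0.1772 = 22.34 mg/L.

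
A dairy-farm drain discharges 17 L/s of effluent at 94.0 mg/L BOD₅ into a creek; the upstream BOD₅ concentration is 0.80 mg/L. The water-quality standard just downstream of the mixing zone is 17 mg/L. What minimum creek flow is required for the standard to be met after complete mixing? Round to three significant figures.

80.8 L/s

Set C_mix = 17: (Q·0.8000 + 17.00·94.00) / (Q + 17.00) = 17
→ Q = 17.00·(94.00 − 17)/(17 − 0.8000) = 80.80 L/s.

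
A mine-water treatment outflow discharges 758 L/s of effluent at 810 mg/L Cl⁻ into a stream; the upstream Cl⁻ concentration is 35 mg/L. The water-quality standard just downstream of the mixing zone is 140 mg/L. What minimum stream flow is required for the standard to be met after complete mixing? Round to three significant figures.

4840 L/s

Set C_mix = 140: (Q·35.00 + 758.0·810.0) / (Q + 758.0) = 140
→ Q = 758.0·(810.0 − 140)/(140 − 35.00) = 4837 L/s.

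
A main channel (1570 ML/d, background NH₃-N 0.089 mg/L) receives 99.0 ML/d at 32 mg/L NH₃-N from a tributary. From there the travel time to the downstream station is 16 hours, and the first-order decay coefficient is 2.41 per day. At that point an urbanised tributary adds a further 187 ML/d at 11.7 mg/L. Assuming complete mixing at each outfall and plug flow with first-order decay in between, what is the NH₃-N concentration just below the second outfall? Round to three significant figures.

After mixing, C = (1570·0.08900 + 99.00·32.00) / 1669 = 3308/1669 = 1.982 mg/L; combined flow 1669 ML/d.
After decay, C = 1.982 × e^(−kt) = 1.982 × 0.2006 = 0.3975 mg/L.
Second outfall: C = (1669·0.3975 + 187.0·11.70)/1856 = 1.536 mg/L.

1.54 mg/L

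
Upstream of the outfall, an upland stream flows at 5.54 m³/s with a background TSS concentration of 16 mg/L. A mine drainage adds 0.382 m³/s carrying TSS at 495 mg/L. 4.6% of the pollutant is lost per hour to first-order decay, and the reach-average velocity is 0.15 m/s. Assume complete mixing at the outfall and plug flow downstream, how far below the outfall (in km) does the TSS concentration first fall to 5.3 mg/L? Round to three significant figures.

25.0 km

After mixing, C = (5.540·16.00 + 0.3820·495.0) / 5.922 = 277.7/5.922 = 46.90 mg/L.
4.6%/h lost → k = −ln(1 − 0.046) = 0.04709 h⁻¹.
Set 46.90·exp(−k·t) = 5.3 → t = ln(46.90/5.3)/k = 166700 s = 46.30 h.
Distance = v·t = 0.15·166700 = 25000 m = 25.00 km.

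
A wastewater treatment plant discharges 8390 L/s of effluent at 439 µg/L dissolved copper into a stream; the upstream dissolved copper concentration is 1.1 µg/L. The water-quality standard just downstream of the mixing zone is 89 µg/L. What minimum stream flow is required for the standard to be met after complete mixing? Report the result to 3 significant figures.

Set C_mix = 89: (Q·1.100 + 8390·439.0) / (Q + 8390) = 89
→ Q = 8390·(439.0 − 89)/(89 − 1.100) = 33410 L/s.

33400 L/s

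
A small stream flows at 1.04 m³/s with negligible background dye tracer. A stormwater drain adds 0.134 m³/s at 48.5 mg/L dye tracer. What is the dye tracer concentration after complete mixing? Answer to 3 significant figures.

5.54 mg/L

Conservation of mass: C = (1.040·0 + 0.1340·48.50) / 1.174 = 6.499/1.174 = 5.536 mg/L.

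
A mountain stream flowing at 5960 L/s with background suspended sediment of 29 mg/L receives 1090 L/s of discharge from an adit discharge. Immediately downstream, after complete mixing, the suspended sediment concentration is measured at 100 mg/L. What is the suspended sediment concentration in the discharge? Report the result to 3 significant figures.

Mass balance: 5960·29.00 + 1090·Cₑ = 7050·100.0
→ Cₑ = (7050·100.0 − 5960·29.00) / 1090 = 488.2 mg/L.

488 mg/L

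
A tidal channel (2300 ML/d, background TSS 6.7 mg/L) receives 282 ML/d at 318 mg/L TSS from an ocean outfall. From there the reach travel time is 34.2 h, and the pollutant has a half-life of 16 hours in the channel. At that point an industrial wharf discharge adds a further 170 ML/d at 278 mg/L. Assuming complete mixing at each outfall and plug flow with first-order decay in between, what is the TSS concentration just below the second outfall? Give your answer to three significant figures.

25.9 mg/L

Mixed concentration C = ΣQC/ΣQ = (2300·6.700 + 282.0·318.0) / 2582 = 105100/2582 = 40.70 mg/L; combined flow 2582 ML/d.
Half-life 16 h → k = ln 2 / 16 = 0.04332 h⁻¹ = 1.040 d⁻¹.
After decay, C = 40.70 × e^(−kt) = 40.70 × 0.2273 = 9.250 mg/L.
At the second outfall, C = (2582·9.250 + 170.0·278.0) / (2582 + 170.0) = 25.85 mg/L.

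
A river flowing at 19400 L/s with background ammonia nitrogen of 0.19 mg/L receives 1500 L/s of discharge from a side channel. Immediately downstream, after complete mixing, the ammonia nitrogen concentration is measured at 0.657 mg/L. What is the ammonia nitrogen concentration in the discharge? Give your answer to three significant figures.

Mass balance: 19400·0.1900 + 1500·Cₑ = 20900·0.6570
→ Cₑ = (20900·0.6570 − 19400·0.1900) / 1500 = 6.697 mg/L.

6.70 mg/L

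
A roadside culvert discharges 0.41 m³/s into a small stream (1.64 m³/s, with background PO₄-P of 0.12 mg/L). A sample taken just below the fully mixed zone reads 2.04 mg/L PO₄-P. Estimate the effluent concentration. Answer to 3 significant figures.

9.72 mg/L

Mass balance: 1.640·0.1200 + 0.4100·Cₑ = 2.050·2.040
→ Cₑ = (2.050·2.040 − 1.640·0.1200) / 0.4100 = 9.720 mg/L.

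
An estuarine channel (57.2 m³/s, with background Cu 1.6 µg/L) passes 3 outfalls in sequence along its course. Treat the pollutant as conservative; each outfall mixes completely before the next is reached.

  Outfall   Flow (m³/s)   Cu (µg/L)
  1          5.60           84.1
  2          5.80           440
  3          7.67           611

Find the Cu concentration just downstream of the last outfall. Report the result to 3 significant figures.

Outfall 1: combined Q = 62.80 m³/s; C = (57.20·1.600 + 5.600·84.10)/62.80 = 8.957 µg/L.
Outfall 2: combined Q = 68.60 m³/s; C = (62.80·8.957 + 5.800·440.0)/68.60 = 45.40 µg/L.
Outfall 3: combined Q = 76.27 m³/s; C = (68.60·45.40 + 7.670·611.0)/76.27 = 102.3 µg/L.

102 µg/L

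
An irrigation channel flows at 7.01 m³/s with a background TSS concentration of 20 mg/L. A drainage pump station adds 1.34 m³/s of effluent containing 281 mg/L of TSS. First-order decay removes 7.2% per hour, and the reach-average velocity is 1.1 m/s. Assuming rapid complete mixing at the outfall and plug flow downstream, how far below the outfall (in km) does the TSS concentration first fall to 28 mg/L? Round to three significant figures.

42.0 km

Mass balance: C = (7.010·20.00 + 1.340·281.0) / 8.350 = 516.7/8.350 = 61.89 mg/L.
7.2%/h lost → k = −ln(1 − 0.072) = 0.07472 h⁻¹.
Set 61.89·exp(−k·t) = 28 → t = ln(61.89/28)/k = 38210 s = 10.61 h.
Distance = v·t = 1.1·38210 = 42030 m = 42.03 km.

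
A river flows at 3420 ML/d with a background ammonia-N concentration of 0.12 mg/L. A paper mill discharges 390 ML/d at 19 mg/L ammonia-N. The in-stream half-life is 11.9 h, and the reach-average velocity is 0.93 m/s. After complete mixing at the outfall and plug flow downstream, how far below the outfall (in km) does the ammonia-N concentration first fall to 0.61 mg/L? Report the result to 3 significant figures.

69.7 km

Flow-weighted average: C = (3420·0.1200 + 390.0·19.00) / 3810 = 7820/3810 = 2.053 mg/L.
Half-life 11.9 h → k = ln 2 / 11.9 = 0.05825 h⁻¹ = 1.398 d⁻¹.
Set 2.053·exp(−k·t) = 0.61 → t = ln(2.053/0.61)/k = 74990 s = 20.83 h.
Distance = v·t = 0.93·74990 = 69740 m = 69.74 km.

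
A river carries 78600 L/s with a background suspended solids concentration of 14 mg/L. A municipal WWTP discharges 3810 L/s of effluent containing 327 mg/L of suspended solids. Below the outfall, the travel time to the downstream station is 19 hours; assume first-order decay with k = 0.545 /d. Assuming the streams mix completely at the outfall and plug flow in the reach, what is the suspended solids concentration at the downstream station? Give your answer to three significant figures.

Flow-weighted average: C = (78600·14.00 + 3810·327.0) / 82410 = 2346000/82410 = 28.47 mg/L.
First-order decay: C = 28.47·exp(−k·t) = 28.47·0.6496 = 18.49 mg/L.

18.5 mg/L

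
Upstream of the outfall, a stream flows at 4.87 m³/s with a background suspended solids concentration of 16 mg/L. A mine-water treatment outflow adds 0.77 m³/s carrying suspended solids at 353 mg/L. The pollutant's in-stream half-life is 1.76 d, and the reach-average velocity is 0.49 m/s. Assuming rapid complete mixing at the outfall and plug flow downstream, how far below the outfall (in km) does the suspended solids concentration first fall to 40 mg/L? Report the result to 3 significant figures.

47.1 km

Flow-weighted average: C = (4.870·16.00 + 0.7700·353.0) / 5.640 = 349.7/5.640 = 62.01 mg/L.
Half-life 1.76 d → k = ln 2 / 1.76 = 0.3938 d⁻¹.
Set 62.01·exp(−k·t) = 40 → t = ln(62.01/40)/k = 96180 s = 26.72 h.
Distance = v·t = 0.49·96180 = 47130 m = 47.13 km.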